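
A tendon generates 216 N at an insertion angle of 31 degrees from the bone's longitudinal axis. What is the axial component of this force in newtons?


F_eff = F_tendon * cos(theta)
theta = 31 deg = 0.5411 rad
cos(theta) = 0.8572
F_eff = 216 * 0.8572
F_eff = 185.1481


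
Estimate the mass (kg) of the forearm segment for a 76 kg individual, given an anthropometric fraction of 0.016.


m_segment = body_mass * fraction
m_segment = 76 * 0.016
m_segment = 1.2160


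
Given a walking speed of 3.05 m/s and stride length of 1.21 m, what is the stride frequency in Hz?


f = v / stride_length
f = 3.05 / 1.21
f = 2.5207


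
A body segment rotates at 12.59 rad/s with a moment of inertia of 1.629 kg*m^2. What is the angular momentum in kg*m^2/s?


L = I * omega
L = 1.629 * 12.59
L = 20.5091


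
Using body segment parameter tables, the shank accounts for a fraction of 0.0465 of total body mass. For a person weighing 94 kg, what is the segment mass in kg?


m_segment = body_mass * fraction
m_segment = 94 * 0.0465
m_segment = 4.3710


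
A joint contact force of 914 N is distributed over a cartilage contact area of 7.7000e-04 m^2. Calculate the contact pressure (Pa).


P = F / A
P = 914 / 7.7000e-04
P = 1.1870e+06


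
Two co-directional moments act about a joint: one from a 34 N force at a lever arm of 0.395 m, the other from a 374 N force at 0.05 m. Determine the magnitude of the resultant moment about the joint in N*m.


M = F1 * d1 + F2 * d2
M = 34 * 0.395 + 374 * 0.05
M = 13.4300 + 18.7000
M = 32.1300


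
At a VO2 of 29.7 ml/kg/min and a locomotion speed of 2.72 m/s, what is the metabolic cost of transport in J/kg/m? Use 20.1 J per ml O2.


Power per kg = VO2 * 20.1 / 60
Power per kg = 29.7 * 20.1 / 60 = 9.9495 W/kg
Cost = power_per_kg / speed
Cost = 9.9495 / 2.72
Cost = 3.6579


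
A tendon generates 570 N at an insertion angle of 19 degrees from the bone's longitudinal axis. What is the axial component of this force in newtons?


F_eff = F_tendon * cos(theta)
theta = 19 deg = 0.3316 rad
cos(theta) = 0.9455
F_eff = 570 * 0.9455
F_eff = 538.9456


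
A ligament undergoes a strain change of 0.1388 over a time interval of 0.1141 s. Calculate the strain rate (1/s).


strain_rate = delta_strain / delta_t
strain_rate = 0.1388 / 0.1141
strain_rate = 1.2165


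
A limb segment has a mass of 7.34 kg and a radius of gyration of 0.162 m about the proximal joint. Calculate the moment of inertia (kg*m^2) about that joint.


I = m * k^2
I = 7.34 * 0.162^2
k^2 = 0.0262
I = 0.1926


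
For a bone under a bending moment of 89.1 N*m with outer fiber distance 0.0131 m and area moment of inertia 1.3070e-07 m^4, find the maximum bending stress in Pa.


sigma = M * c / I
sigma = 89.1 * 0.0131 / 1.3070e-07
M * c = 1.1672
sigma = 8.9305e+06


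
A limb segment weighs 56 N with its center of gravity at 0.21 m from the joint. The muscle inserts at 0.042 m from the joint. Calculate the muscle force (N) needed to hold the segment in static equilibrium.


F_muscle = W * d_load / d_muscle
F_muscle = 56 * 0.21 / 0.042
Numerator = 11.7600
F_muscle = 280.0000


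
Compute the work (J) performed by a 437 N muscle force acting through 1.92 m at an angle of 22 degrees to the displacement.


W = F * d * cos(theta)
theta = 22 deg = 0.3840 rad
cos(theta) = 0.9272
W = 437 * 1.92 * 0.9272
W = 777.9443


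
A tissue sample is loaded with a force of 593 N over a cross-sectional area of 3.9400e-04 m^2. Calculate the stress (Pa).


stress = F / A
stress = 593 / 3.9400e-04
stress = 1.5051e+06


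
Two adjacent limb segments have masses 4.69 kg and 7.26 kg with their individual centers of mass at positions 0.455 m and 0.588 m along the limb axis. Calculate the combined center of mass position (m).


COM = (m1*x1 + m2*x2) / (m1 + m2)
COM = (4.69*0.455 + 7.26*0.588) / (4.69 + 7.26)
Numerator = 6.4028
Denominator = 11.9500
COM = 0.5358


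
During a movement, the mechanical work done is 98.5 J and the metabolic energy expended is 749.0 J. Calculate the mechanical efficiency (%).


eta = (W_mech / E_meta) * 100
eta = (98.5 / 749.0) * 100
ratio = 0.1315
eta = 13.1509


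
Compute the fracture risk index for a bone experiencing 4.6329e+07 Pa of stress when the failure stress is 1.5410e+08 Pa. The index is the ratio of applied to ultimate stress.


FRI = applied / ultimate
FRI = 4.6329e+07 / 1.5410e+08
FRI = 0.3006


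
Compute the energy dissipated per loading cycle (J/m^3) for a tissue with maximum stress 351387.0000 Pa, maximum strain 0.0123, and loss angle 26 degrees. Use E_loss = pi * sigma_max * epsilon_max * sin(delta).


E_loss = pi * sigma_max * epsilon_max * sin(delta)
delta = 26 deg = 0.4538 rad
sin(delta) = 0.4384
E_loss = pi * 351387.0000 * 0.0123 * 0.4384
E_loss = 5952.2702


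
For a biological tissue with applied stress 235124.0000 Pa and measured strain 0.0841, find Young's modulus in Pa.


E = stress / strain
E = 235124.0000 / 0.0841
E = 2.7958e+06


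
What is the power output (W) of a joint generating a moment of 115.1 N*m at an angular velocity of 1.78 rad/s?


P = M * omega
P = 115.1 * 1.78
P = 204.8780


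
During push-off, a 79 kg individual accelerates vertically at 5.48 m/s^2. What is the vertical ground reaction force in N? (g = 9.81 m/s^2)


GRF = m * (g + a)
GRF = 79 * (9.81 + 5.48)
GRF = 79 * 15.2900
GRF = 1207.9100


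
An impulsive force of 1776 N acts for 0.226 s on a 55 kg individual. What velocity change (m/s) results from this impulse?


J = F * dt = 1776 * 0.226 = 401.3760 N*s
delta_v = J / m
delta_v = 401.3760 / 55
delta_v = 7.2977


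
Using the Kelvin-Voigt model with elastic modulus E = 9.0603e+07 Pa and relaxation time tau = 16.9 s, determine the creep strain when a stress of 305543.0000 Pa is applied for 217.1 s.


epsilon(t) = (sigma/E) * (1 - exp(-t/tau))
sigma/E = 305543.0000 / 9.0603e+07 = 0.0034
exp(-t/tau) = exp(-217.1 / 16.9) = 2.6362e-06
epsilon = 0.0034 * (1 - 2.6362e-06)
epsilon = 0.0034


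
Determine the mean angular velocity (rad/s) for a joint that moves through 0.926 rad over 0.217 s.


omega = delta_theta / delta_t
omega = 0.926 / 0.217
omega = 4.2673


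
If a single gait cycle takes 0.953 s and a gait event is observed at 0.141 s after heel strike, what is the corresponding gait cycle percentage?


pct = (event_time / cycle_time) * 100
pct = (0.141 / 0.953) * 100
ratio = 0.1480
pct = 14.7954


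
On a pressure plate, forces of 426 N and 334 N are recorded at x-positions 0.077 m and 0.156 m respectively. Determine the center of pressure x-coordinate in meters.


COP_x = (F1*x1 + F2*x2) / (F1 + F2)
COP_x = (426*0.077 + 334*0.156) / (426 + 334)
Numerator = 84.9060
Denominator = 760
COP_x = 0.1117


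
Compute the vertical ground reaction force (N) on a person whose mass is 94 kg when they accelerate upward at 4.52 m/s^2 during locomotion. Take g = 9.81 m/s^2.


GRF = m * (g + a)
GRF = 94 * (9.81 + 4.52)
GRF = 94 * 14.3300
GRF = 1347.0200


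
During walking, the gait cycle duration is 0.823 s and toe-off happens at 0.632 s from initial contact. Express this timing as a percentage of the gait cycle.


pct = (event_time / cycle_time) * 100
pct = (0.632 / 0.823) * 100
ratio = 0.7679
pct = 76.7922


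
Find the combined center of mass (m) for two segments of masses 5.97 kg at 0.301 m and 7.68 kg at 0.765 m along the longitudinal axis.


COM = (m1*x1 + m2*x2) / (m1 + m2)
COM = (5.97*0.301 + 7.68*0.765) / (5.97 + 7.68)
Numerator = 7.6722
Denominator = 13.6500
COM = 0.5621


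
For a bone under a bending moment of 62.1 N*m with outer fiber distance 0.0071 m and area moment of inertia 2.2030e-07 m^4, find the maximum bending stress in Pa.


sigma = M * c / I
sigma = 62.1 * 0.0071 / 2.2030e-07
M * c = 0.4409
sigma = 2.0014e+06


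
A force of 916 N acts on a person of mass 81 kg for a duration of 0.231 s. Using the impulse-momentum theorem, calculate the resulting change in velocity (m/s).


J = F * dt = 916 * 0.231 = 211.5960 N*s
delta_v = J / m
delta_v = 211.5960 / 81
delta_v = 2.6123


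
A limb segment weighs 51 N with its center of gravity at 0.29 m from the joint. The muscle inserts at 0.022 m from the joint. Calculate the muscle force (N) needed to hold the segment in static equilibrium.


F_muscle = W * d_load / d_muscle
F_muscle = 51 * 0.29 / 0.022
Numerator = 14.7900
F_muscle = 672.2727


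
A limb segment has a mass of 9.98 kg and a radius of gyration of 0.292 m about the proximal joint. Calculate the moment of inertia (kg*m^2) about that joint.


I = m * k^2
I = 9.98 * 0.292^2
k^2 = 0.0853
I = 0.8509


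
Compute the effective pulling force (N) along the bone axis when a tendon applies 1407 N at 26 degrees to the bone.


F_eff = F_tendon * cos(theta)
theta = 26 deg = 0.4538 rad
cos(theta) = 0.8988
F_eff = 1407 * 0.8988
F_eff = 1264.6032


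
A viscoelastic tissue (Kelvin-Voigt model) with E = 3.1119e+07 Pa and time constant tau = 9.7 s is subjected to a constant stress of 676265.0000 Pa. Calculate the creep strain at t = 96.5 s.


epsilon(t) = (sigma/E) * (1 - exp(-t/tau))
sigma/E = 676265.0000 / 3.1119e+07 = 0.0217
exp(-t/tau) = exp(-96.5 / 9.7) = 4.7801e-05
epsilon = 0.0217 * (1 - 4.7801e-05)
epsilon = 0.0217


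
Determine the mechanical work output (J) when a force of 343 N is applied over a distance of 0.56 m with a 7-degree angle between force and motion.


W = F * d * cos(theta)
theta = 7 deg = 0.1222 rad
cos(theta) = 0.9925
W = 343 * 0.56 * 0.9925
W = 190.6483


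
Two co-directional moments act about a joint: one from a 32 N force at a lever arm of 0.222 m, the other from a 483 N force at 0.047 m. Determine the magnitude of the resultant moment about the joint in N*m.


M = F1 * d1 + F2 * d2
M = 32 * 0.222 + 483 * 0.047
M = 7.1040 + 22.7010
M = 29.8050


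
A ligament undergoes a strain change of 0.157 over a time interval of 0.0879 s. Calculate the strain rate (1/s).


strain_rate = delta_strain / delta_t
strain_rate = 0.157 / 0.0879
strain_rate = 1.7861


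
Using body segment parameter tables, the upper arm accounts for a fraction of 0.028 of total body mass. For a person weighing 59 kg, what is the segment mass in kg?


m_segment = body_mass * fraction
m_segment = 59 * 0.028
m_segment = 1.6520


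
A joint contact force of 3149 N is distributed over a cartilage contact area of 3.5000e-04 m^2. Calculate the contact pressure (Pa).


P = F / A
P = 3149 / 3.5000e-04
P = 8.9971e+06


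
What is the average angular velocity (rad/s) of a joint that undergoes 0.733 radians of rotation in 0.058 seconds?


omega = delta_theta / delta_t
omega = 0.733 / 0.058
omega = 12.6379


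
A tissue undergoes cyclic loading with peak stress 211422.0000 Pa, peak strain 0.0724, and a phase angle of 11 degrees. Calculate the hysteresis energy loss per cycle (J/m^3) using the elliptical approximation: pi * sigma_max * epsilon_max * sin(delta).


E_loss = pi * sigma_max * epsilon_max * sin(delta)
delta = 11 deg = 0.1920 rad
sin(delta) = 0.1908
E_loss = pi * 211422.0000 * 0.0724 * 0.1908
E_loss = 9175.6631


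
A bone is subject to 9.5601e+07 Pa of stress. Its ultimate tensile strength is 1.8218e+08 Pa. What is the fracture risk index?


FRI = applied / ultimate
FRI = 9.5601e+07 / 1.8218e+08
FRI = 0.5248


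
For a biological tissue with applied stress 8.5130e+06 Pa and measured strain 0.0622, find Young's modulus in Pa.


E = stress / strain
E = 8.5130e+06 / 0.0622
E = 1.3686e+08


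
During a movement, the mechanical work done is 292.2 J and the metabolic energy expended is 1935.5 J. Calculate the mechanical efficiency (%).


eta = (W_mech / E_meta) * 100
eta = (292.2 / 1935.5) * 100
ratio = 0.1510
eta = 15.0969


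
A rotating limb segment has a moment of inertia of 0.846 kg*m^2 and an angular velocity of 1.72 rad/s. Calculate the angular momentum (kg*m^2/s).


L = I * omega
L = 0.846 * 1.72
L = 1.4551


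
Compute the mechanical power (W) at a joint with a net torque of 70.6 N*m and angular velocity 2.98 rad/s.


P = M * omega
P = 70.6 * 2.98
P = 210.3880


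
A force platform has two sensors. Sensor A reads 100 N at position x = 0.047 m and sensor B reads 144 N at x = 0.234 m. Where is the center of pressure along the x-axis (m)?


COP_x = (F1*x1 + F2*x2) / (F1 + F2)
COP_x = (100*0.047 + 144*0.234) / (100 + 144)
Numerator = 38.3960
Denominator = 244
COP_x = 0.1574


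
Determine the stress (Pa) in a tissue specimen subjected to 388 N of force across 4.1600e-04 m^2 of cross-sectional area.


stress = F / A
stress = 388 / 4.1600e-04
stress = 932692.3077


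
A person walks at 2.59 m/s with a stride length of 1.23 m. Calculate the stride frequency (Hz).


f = v / stride_length
f = 2.59 / 1.23
f = 2.1057


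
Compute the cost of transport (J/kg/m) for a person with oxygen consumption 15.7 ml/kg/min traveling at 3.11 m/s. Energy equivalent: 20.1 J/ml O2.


Power per kg = VO2 * 20.1 / 60
Power per kg = 15.7 * 20.1 / 60 = 5.2595 W/kg
Cost = power_per_kg / speed
Cost = 5.2595 / 3.11
Cost = 1.6912


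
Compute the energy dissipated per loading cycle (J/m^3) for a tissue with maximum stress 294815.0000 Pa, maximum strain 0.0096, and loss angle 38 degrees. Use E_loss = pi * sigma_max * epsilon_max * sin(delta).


E_loss = pi * sigma_max * epsilon_max * sin(delta)
delta = 38 deg = 0.6632 rad
sin(delta) = 0.6157
E_loss = pi * 294815.0000 * 0.0096 * 0.6157
E_loss = 5474.0992


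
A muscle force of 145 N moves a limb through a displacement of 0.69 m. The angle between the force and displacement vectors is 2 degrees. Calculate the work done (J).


W = F * d * cos(theta)
theta = 2 deg = 0.0349 rad
cos(theta) = 0.9994
W = 145 * 0.69 * 0.9994
W = 99.9891


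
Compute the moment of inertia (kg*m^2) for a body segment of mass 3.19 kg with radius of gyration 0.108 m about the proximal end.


I = m * k^2
I = 3.19 * 0.108^2
k^2 = 0.0117
I = 0.0372


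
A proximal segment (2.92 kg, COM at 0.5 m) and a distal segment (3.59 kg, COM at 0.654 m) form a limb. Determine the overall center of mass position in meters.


COM = (m1*x1 + m2*x2) / (m1 + m2)
COM = (2.92*0.5 + 3.59*0.654) / (2.92 + 3.59)
Numerator = 3.8079
Denominator = 6.5100
COM = 0.5849


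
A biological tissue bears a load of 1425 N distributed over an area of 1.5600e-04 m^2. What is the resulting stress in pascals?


stress = F / A
stress = 1425 / 1.5600e-04
stress = 9.1346e+06


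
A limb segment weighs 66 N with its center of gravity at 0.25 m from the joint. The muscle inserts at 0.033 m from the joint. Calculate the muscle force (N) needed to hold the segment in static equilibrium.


F_muscle = W * d_load / d_muscle
F_muscle = 66 * 0.25 / 0.033
Numerator = 16.5000
F_muscle = 500.0000


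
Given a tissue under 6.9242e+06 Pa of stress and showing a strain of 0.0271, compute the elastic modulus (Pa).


E = stress / strain
E = 6.9242e+06 / 0.0271
E = 2.5551e+08


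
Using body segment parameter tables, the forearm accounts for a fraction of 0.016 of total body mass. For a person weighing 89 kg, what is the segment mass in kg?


m_segment = body_mass * fraction
m_segment = 89 * 0.016
m_segment = 1.4240


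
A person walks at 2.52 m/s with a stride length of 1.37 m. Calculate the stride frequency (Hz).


f = v / stride_length
f = 2.52 / 1.37
f = 1.8394


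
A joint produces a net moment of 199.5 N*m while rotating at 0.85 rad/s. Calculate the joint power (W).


P = M * omega
P = 199.5 * 0.85
P = 169.5750


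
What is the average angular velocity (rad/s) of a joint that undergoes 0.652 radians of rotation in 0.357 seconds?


omega = delta_theta / delta_t
omega = 0.652 / 0.357
omega = 1.8263


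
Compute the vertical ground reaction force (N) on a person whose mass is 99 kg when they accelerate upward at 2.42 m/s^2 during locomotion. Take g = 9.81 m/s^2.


GRF = m * (g + a)
GRF = 99 * (9.81 + 2.42)
GRF = 99 * 12.2300
GRF = 1210.7700


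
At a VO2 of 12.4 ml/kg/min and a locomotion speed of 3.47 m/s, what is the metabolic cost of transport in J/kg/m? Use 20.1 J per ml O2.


Power per kg = VO2 * 20.1 / 60
Power per kg = 12.4 * 20.1 / 60 = 4.1540 W/kg
Cost = power_per_kg / speed
Cost = 4.1540 / 3.47
Cost = 1.1971


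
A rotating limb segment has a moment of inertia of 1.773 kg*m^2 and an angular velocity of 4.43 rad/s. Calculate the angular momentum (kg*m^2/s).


L = I * omega
L = 1.773 * 4.43
L = 7.8544


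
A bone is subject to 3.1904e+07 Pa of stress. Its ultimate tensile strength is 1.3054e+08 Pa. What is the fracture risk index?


FRI = applied / ultimate
FRI = 3.1904e+07 / 1.3054e+08
FRI = 0.2444


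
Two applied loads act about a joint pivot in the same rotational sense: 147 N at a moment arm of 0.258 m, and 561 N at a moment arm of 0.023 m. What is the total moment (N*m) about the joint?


M = F1 * d1 + F2 * d2
M = 147 * 0.258 + 561 * 0.023
M = 37.9260 + 12.9030
M = 50.8290


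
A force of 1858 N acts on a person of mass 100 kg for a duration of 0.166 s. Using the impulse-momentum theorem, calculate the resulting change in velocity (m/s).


J = F * dt = 1858 * 0.166 = 308.4280 N*s
delta_v = J / m
delta_v = 308.4280 / 100
delta_v = 3.0843


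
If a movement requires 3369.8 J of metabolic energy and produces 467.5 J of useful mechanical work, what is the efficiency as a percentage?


eta = (W_mech / E_meta) * 100
eta = (467.5 / 3369.8) * 100
ratio = 0.1387
eta = 13.8732


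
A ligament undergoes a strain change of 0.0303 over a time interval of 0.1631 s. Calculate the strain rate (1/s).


strain_rate = delta_strain / delta_t
strain_rate = 0.0303 / 0.1631
strain_rate = 0.1858


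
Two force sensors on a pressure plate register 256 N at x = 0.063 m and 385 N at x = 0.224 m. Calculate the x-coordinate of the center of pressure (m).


COP_x = (F1*x1 + F2*x2) / (F1 + F2)
COP_x = (256*0.063 + 385*0.224) / (256 + 385)
Numerator = 102.3680
Denominator = 641
COP_x = 0.1597


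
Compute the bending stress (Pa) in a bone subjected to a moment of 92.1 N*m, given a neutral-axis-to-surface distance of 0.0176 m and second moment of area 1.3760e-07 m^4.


sigma = M * c / I
sigma = 92.1 * 0.0176 / 1.3760e-07
M * c = 1.6210
sigma = 1.1780e+07


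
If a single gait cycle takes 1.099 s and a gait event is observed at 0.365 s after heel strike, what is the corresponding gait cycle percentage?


pct = (event_time / cycle_time) * 100
pct = (0.365 / 1.099) * 100
ratio = 0.3321
pct = 33.2120


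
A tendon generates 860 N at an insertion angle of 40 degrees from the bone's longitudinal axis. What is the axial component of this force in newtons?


F_eff = F_tendon * cos(theta)
theta = 40 deg = 0.6981 rad
cos(theta) = 0.7660
F_eff = 860 * 0.7660
F_eff = 658.7982


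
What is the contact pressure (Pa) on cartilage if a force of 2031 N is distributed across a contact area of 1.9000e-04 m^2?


P = F / A
P = 2031 / 1.9000e-04
P = 1.0689e+07


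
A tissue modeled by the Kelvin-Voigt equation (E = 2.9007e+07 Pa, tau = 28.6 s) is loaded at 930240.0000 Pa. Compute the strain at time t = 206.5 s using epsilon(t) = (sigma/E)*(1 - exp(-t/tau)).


epsilon(t) = (sigma/E) * (1 - exp(-t/tau))
sigma/E = 930240.0000 / 2.9007e+07 = 0.0321
exp(-t/tau) = exp(-206.5 / 28.6) = 7.3160e-04
epsilon = 0.0321 * (1 - 7.3160e-04)
epsilon = 0.0320


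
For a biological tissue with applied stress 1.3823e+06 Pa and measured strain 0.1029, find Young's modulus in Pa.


E = stress / strain
E = 1.3823e+06 / 0.1029
E = 1.3433e+07


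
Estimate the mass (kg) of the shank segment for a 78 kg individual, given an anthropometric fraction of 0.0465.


m_segment = body_mass * fraction
m_segment = 78 * 0.0465
m_segment = 3.6270


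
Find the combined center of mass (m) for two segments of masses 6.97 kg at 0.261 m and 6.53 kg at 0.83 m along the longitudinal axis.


COM = (m1*x1 + m2*x2) / (m1 + m2)
COM = (6.97*0.261 + 6.53*0.83) / (6.97 + 6.53)
Numerator = 7.2391
Denominator = 13.5000
COM = 0.5362


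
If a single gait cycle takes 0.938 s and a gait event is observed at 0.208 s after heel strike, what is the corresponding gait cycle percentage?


pct = (event_time / cycle_time) * 100
pct = (0.208 / 0.938) * 100
ratio = 0.2217
pct = 22.1748


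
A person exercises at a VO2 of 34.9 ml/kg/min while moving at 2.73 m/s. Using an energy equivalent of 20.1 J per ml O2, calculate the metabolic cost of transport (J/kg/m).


Power per kg = VO2 * 20.1 / 60
Power per kg = 34.9 * 20.1 / 60 = 11.6915 W/kg
Cost = power_per_kg / speed
Cost = 11.6915 / 2.73
Cost = 4.2826


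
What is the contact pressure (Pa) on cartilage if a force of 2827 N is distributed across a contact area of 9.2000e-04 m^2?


P = F / A
P = 2827 / 9.2000e-04
P = 3.0728e+06


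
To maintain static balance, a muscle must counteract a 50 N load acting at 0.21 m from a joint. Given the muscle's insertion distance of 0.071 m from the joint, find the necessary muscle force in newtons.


F_muscle = W * d_load / d_muscle
F_muscle = 50 * 0.21 / 0.071
Numerator = 10.5000
F_muscle = 147.8873


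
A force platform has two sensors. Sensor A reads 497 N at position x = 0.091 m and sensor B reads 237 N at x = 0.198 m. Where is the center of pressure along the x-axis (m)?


COP_x = (F1*x1 + F2*x2) / (F1 + F2)
COP_x = (497*0.091 + 237*0.198) / (497 + 237)
Numerator = 92.1530
Denominator = 734
COP_x = 0.1255


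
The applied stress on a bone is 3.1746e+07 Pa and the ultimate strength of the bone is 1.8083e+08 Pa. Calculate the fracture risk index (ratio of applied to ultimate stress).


FRI = applied / ultimate
FRI = 3.1746e+07 / 1.8083e+08
FRI = 0.1756


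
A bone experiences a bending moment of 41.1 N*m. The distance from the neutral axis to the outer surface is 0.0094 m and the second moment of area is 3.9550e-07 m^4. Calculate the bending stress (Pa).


sigma = M * c / I
sigma = 41.1 * 0.0094 / 3.9550e-07
M * c = 0.3863
sigma = 976839.4437


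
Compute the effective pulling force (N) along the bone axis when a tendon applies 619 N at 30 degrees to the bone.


F_eff = F_tendon * cos(theta)
theta = 30 deg = 0.5236 rad
cos(theta) = 0.8660
F_eff = 619 * 0.8660
F_eff = 536.0697


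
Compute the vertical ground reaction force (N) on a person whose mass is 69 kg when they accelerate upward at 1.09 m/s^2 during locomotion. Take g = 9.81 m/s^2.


GRF = m * (g + a)
GRF = 69 * (9.81 + 1.09)
GRF = 69 * 10.9000
GRF = 752.1000


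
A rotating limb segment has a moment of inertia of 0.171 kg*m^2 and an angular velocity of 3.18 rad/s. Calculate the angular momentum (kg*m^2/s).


L = I * omega
L = 0.171 * 3.18
L = 0.5438


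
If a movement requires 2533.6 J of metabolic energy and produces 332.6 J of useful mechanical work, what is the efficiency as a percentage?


eta = (W_mech / E_meta) * 100
eta = (332.6 / 2533.6) * 100
ratio = 0.1313
eta = 13.1276


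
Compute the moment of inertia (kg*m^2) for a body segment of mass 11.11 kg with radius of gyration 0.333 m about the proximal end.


I = m * k^2
I = 11.11 * 0.333^2
k^2 = 0.1109
I = 1.2320


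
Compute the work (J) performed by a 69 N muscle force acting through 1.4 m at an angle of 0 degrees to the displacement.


W = F * d * cos(theta)
theta = 0 deg = 0.0000 rad
cos(theta) = 1.0000
W = 69 * 1.4 * 1.0000
W = 96.6000


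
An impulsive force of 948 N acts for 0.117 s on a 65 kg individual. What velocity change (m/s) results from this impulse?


J = F * dt = 948 * 0.117 = 110.9160 N*s
delta_v = J / m
delta_v = 110.9160 / 65
delta_v = 1.7064


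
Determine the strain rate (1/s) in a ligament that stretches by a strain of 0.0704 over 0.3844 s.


strain_rate = delta_strain / delta_t
strain_rate = 0.0704 / 0.3844
strain_rate = 0.1831


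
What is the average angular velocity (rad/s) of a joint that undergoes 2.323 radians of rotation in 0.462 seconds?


omega = delta_theta / delta_t
omega = 2.323 / 0.462
omega = 5.0281


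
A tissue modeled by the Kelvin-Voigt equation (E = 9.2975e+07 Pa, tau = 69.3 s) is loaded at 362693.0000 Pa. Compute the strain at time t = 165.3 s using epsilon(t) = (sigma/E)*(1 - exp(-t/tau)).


epsilon(t) = (sigma/E) * (1 - exp(-t/tau))
sigma/E = 362693.0000 / 9.2975e+07 = 0.0039
exp(-t/tau) = exp(-165.3 / 69.3) = 0.0921
epsilon = 0.0039 * (1 - 0.0921)
epsilon = 0.0035


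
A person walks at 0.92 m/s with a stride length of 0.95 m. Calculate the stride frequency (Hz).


f = v / stride_length
f = 0.92 / 0.95
f = 0.9684


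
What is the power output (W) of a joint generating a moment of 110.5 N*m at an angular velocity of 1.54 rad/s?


P = M * omega
P = 110.5 * 1.54
P = 170.1700


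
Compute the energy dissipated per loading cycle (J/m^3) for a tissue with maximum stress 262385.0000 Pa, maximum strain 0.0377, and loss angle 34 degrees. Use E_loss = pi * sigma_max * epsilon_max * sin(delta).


E_loss = pi * sigma_max * epsilon_max * sin(delta)
delta = 34 deg = 0.5934 rad
sin(delta) = 0.5592
E_loss = pi * 262385.0000 * 0.0377 * 0.5592
E_loss = 17377.6833


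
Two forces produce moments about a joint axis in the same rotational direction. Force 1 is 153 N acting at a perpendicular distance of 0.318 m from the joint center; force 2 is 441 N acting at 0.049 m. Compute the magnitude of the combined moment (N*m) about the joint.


M = F1 * d1 + F2 * d2
M = 153 * 0.318 + 441 * 0.049
M = 48.6540 + 21.6090
M = 70.2630


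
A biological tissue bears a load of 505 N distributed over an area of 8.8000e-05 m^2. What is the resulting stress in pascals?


stress = F / A
stress = 505 / 8.8000e-05
stress = 5.7386e+06


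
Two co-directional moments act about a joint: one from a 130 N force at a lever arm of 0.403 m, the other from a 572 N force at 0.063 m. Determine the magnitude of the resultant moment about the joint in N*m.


M = F1 * d1 + F2 * d2
M = 130 * 0.403 + 572 * 0.063
M = 52.3900 + 36.0360
M = 88.4260


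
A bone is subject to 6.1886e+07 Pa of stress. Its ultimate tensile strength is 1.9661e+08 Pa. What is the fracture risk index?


FRI = applied / ultimate
FRI = 6.1886e+07 / 1.9661e+08
FRI = 0.3148


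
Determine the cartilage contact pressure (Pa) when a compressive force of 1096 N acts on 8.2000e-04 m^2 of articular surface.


P = F / A
P = 1096 / 8.2000e-04
P = 1.3366e+06


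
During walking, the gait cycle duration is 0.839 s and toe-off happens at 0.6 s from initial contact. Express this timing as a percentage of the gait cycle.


pct = (event_time / cycle_time) * 100
pct = (0.6 / 0.839) * 100
ratio = 0.7151
pct = 71.5137


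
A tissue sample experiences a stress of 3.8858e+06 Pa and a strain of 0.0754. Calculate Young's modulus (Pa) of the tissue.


E = stress / strain
E = 3.8858e+06 / 0.0754
E = 5.1536e+07


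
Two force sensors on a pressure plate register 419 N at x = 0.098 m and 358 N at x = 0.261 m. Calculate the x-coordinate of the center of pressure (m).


COP_x = (F1*x1 + F2*x2) / (F1 + F2)
COP_x = (419*0.098 + 358*0.261) / (419 + 358)
Numerator = 134.5000
Denominator = 777
COP_x = 0.1731


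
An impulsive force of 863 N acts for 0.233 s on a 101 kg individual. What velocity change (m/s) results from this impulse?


J = F * dt = 863 * 0.233 = 201.0790 N*s
delta_v = J / m
delta_v = 201.0790 / 101
delta_v = 1.9909


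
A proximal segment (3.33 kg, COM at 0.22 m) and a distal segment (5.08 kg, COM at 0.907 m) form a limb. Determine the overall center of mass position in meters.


COM = (m1*x1 + m2*x2) / (m1 + m2)
COM = (3.33*0.22 + 5.08*0.907) / (3.33 + 5.08)
Numerator = 5.3402
Denominator = 8.4100
COM = 0.6350


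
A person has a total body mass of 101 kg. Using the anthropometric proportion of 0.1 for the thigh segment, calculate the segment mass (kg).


m_segment = body_mass * fraction
m_segment = 101 * 0.1
m_segment = 10.1000


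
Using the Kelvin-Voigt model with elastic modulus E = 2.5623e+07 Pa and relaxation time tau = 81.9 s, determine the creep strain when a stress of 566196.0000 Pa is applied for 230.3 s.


epsilon(t) = (sigma/E) * (1 - exp(-t/tau))
sigma/E = 566196.0000 / 2.5623e+07 = 0.0221
exp(-t/tau) = exp(-230.3 / 81.9) = 0.0601
epsilon = 0.0221 * (1 - 0.0601)
epsilon = 0.0208


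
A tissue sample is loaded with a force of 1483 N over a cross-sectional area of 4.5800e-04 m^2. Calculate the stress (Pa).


stress = F / A
stress = 1483 / 4.5800e-04
stress = 3.2380e+06


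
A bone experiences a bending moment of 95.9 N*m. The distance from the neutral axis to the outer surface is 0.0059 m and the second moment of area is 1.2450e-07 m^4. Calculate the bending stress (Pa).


sigma = M * c / I
sigma = 95.9 * 0.0059 / 1.2450e-07
M * c = 0.5658
sigma = 4.5447e+06


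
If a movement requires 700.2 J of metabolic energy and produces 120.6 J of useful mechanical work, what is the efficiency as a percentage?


eta = (W_mech / E_meta) * 100
eta = (120.6 / 700.2) * 100
ratio = 0.1722
eta = 17.2237


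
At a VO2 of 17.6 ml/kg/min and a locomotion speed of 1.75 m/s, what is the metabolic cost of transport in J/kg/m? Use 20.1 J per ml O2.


Power per kg = VO2 * 20.1 / 60
Power per kg = 17.6 * 20.1 / 60 = 5.8960 W/kg
Cost = power_per_kg / speed
Cost = 5.8960 / 1.75
Cost = 3.3691


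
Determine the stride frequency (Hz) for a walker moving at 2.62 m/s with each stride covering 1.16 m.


f = v / stride_length
f = 2.62 / 1.16
f = 2.2586


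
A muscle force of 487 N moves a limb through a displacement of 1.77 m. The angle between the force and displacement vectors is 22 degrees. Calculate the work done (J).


W = F * d * cos(theta)
theta = 22 deg = 0.3840 rad
cos(theta) = 0.9272
W = 487 * 1.77 * 0.9272
W = 799.2232


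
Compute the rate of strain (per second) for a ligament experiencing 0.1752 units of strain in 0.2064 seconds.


strain_rate = delta_strain / delta_t
strain_rate = 0.1752 / 0.2064
strain_rate = 0.8488


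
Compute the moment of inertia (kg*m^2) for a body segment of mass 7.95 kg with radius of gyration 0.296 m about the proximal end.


I = m * k^2
I = 7.95 * 0.296^2
k^2 = 0.0876
I = 0.6965


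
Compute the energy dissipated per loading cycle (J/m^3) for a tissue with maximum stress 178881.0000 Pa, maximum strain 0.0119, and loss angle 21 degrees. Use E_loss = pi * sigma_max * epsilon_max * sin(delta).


E_loss = pi * sigma_max * epsilon_max * sin(delta)
delta = 21 deg = 0.3665 rad
sin(delta) = 0.3584
E_loss = pi * 178881.0000 * 0.0119 * 0.3584
E_loss = 2396.5705


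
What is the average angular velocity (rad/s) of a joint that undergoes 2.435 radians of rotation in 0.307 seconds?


omega = delta_theta / delta_t
omega = 2.435 / 0.307
omega = 7.9316


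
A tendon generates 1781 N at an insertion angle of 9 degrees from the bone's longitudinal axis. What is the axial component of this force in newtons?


F_eff = F_tendon * cos(theta)
theta = 9 deg = 0.1571 rad
cos(theta) = 0.9877
F_eff = 1781 * 0.9877
F_eff = 1759.0729


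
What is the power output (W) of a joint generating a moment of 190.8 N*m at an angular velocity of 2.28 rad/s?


P = M * omega
P = 190.8 * 2.28
P = 435.0240


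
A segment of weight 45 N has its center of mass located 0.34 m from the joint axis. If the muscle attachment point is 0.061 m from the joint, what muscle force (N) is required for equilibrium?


F_muscle = W * d_load / d_muscle
F_muscle = 45 * 0.34 / 0.061
Numerator = 15.3000
F_muscle = 250.8197


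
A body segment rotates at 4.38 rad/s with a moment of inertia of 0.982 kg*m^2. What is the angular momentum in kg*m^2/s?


L = I * omega
L = 0.982 * 4.38
L = 4.3012


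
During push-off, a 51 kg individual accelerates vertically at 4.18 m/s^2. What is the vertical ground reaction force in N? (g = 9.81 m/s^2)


GRF = m * (g + a)
GRF = 51 * (9.81 + 4.18)
GRF = 51 * 13.9900
GRF = 713.4900


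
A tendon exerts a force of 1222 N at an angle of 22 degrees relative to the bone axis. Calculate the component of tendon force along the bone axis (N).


F_eff = F_tendon * cos(theta)
theta = 22 deg = 0.3840 rad
cos(theta) = 0.9272
F_eff = 1222 * 0.9272
F_eff = 1133.0187


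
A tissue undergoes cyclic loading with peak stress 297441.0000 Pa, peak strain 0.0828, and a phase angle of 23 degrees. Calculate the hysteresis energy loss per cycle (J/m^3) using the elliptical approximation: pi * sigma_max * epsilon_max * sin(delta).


E_loss = pi * sigma_max * epsilon_max * sin(delta)
delta = 23 deg = 0.4014 rad
sin(delta) = 0.3907
E_loss = pi * 297441.0000 * 0.0828 * 0.3907
E_loss = 30231.4553


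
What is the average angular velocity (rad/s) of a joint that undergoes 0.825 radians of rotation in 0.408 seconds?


omega = delta_theta / delta_t
omega = 0.825 / 0.408
omega = 2.0221


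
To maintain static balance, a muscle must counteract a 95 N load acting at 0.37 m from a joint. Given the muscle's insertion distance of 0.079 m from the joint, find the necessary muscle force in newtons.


F_muscle = W * d_load / d_muscle
F_muscle = 95 * 0.37 / 0.079
Numerator = 35.1500
F_muscle = 444.9367


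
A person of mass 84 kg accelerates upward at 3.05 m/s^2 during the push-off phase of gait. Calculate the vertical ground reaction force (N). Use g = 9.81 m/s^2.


GRF = m * (g + a)
GRF = 84 * (9.81 + 3.05)
GRF = 84 * 12.8600
GRF = 1080.2400


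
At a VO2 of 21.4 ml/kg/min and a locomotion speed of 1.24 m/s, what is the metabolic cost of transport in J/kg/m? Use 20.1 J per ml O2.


Power per kg = VO2 * 20.1 / 60
Power per kg = 21.4 * 20.1 / 60 = 7.1690 W/kg
Cost = power_per_kg / speed
Cost = 7.1690 / 1.24
Cost = 5.7815


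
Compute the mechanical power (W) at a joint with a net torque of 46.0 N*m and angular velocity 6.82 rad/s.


P = M * omega
P = 46.0 * 6.82
P = 313.7200


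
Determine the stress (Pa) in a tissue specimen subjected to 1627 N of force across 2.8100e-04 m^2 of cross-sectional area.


stress = F / A
stress = 1627 / 2.8100e-04
stress = 5.7900e+06


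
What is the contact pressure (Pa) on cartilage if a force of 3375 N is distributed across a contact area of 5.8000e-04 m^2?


P = F / A
P = 3375 / 5.8000e-04
P = 5.8190e+06


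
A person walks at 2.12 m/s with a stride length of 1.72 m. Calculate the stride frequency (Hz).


f = v / stride_length
f = 2.12 / 1.72
f = 1.2326


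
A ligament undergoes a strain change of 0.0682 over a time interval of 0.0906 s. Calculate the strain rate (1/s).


strain_rate = delta_strain / delta_t
strain_rate = 0.0682 / 0.0906
strain_rate = 0.7528


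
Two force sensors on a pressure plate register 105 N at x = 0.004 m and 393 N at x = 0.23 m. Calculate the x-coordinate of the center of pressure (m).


COP_x = (F1*x1 + F2*x2) / (F1 + F2)
COP_x = (105*0.004 + 393*0.23) / (105 + 393)
Numerator = 90.8100
Denominator = 498
COP_x = 0.1823


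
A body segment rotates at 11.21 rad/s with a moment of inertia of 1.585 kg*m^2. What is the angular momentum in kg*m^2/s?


L = I * omega
L = 1.585 * 11.21
L = 17.7678


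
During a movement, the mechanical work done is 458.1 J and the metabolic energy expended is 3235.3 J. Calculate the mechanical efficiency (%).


eta = (W_mech / E_meta) * 100
eta = (458.1 / 3235.3) * 100
ratio = 0.1416
eta = 14.1594


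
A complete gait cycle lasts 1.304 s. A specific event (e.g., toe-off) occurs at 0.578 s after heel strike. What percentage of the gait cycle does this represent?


pct = (event_time / cycle_time) * 100
pct = (0.578 / 1.304) * 100
ratio = 0.4433
pct = 44.3252


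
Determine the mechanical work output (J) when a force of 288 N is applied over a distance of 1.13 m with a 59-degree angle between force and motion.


W = F * d * cos(theta)
theta = 59 deg = 1.0297 rad
cos(theta) = 0.5150
W = 288 * 1.13 * 0.5150
W = 167.6140


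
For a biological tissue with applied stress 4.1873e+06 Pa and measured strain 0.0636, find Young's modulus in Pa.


E = stress / strain
E = 4.1873e+06 / 0.0636
E = 6.5838e+07


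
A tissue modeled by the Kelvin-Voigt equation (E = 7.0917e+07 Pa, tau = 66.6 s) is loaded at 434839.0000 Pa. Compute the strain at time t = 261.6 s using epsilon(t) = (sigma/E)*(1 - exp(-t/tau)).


epsilon(t) = (sigma/E) * (1 - exp(-t/tau))
sigma/E = 434839.0000 / 7.0917e+07 = 0.0061
exp(-t/tau) = exp(-261.6 / 66.6) = 0.0197
epsilon = 0.0061 * (1 - 0.0197)
epsilon = 0.0060


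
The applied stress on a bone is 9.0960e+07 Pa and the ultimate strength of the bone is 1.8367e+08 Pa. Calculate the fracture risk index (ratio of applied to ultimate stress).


FRI = applied / ultimate
FRI = 9.0960e+07 / 1.8367e+08
FRI = 0.4952


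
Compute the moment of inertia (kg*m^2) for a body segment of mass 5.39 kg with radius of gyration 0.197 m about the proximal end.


I = m * k^2
I = 5.39 * 0.197^2
k^2 = 0.0388
I = 0.2092


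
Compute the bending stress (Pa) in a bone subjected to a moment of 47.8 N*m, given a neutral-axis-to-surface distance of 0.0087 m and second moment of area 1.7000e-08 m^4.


sigma = M * c / I
sigma = 47.8 * 0.0087 / 1.7000e-08
M * c = 0.4159
sigma = 2.4462e+07


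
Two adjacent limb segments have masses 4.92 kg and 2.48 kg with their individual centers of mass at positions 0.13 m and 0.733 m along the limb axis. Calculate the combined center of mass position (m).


COM = (m1*x1 + m2*x2) / (m1 + m2)
COM = (4.92*0.13 + 2.48*0.733) / (4.92 + 2.48)
Numerator = 2.4574
Denominator = 7.4000
COM = 0.3321


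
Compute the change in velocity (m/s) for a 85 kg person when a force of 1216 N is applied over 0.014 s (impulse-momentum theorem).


J = F * dt = 1216 * 0.014 = 17.0240 N*s
delta_v = J / m
delta_v = 17.0240 / 85
delta_v = 0.2003


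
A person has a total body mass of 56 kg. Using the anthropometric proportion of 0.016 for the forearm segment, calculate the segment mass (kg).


m_segment = body_mass * fraction
m_segment = 56 * 0.016
m_segment = 0.8960


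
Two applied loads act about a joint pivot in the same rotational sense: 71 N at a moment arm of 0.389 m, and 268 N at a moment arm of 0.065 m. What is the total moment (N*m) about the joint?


M = F1 * d1 + F2 * d2
M = 71 * 0.389 + 268 * 0.065
M = 27.6190 + 17.4200
M = 45.0390


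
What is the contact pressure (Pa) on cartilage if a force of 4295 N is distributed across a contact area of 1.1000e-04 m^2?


P = F / A
P = 4295 / 1.1000e-04
P = 3.9045e+07


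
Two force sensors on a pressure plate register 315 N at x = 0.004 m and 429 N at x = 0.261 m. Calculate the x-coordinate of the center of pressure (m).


COP_x = (F1*x1 + F2*x2) / (F1 + F2)
COP_x = (315*0.004 + 429*0.261) / (315 + 429)
Numerator = 113.2290
Denominator = 744
COP_x = 0.1522


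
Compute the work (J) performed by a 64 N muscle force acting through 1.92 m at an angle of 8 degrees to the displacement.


W = F * d * cos(theta)
theta = 8 deg = 0.1396 rad
cos(theta) = 0.9903
W = 64 * 1.92 * 0.9903
W = 121.6841


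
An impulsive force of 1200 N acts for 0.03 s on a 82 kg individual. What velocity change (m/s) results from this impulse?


J = F * dt = 1200 * 0.03 = 36.0000 N*s
delta_v = J / m
delta_v = 36.0000 / 82
delta_v = 0.4390


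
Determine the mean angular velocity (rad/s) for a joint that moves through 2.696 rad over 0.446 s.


omega = delta_theta / delta_t
omega = 2.696 / 0.446
omega = 6.0448


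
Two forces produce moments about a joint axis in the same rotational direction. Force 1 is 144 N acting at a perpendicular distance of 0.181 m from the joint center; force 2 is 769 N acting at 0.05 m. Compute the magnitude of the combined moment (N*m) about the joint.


M = F1 * d1 + F2 * d2
M = 144 * 0.181 + 769 * 0.05
M = 26.0640 + 38.4500
M = 64.5140


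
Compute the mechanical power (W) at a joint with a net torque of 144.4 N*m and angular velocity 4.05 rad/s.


P = M * omega
P = 144.4 * 4.05
P = 584.8200
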